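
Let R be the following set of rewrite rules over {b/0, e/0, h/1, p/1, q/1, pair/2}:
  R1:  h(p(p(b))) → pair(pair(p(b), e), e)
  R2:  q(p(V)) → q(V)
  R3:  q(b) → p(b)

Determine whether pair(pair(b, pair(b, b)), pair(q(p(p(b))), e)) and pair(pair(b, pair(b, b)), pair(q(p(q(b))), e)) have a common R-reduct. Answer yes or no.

yes — NF(t₁) = pair(pair(b, pair(b, b)), pair(p(b), e)), NF(t₂) = pair(pair(b, pair(b, b)), pair(p(b), e))

Reduce t₁ = pair(pair(b, pair(b, b)), pair(q(p(p(b))), e)):
1. pair(pair(b, pair(b, b)), pair(q(p(p(b))), e))  →  pair(pair(b, pair(b, b)), pair(q(p(b)), e))   [R2 at 2.1]
2. pair(pair(b, pair(b, b)), pair(q(p(b)), e))  →  pair(pair(b, pair(b, b)), pair(q(b), e))   [R2 at 2.1]
3. pair(pair(b, pair(b, b)), pair(q(b), e))  →  pair(pair(b, pair(b, b)), pair(p(b), e))   [R3 at 2.1]

Reduce t₂ = pair(pair(b, pair(b, b)), pair(q(p(q(b))), e)):
1. pair(pair(b, pair(b, b)), pair(q(p(q(b))), e))  →  pair(pair(b, pair(b, b)), pair(q(q(b)), e))   [R2 at 2.1]
2. pair(pair(b, pair(b, b)), pair(q(q(b)), e))  →  pair(pair(b, pair(b, b)), pair(q(p(b)), e))   [R3 at 2.1.1]
3. pair(pair(b, pair(b, b)), pair(q(p(b)), e))  →  pair(pair(b, pair(b, b)), pair(q(b), e))   [R2 at 2.1]
4. pair(pair(b, pair(b, b)), pair(q(b), e))  →  pair(pair(b, pair(b, b)), pair(p(b), e))   [R3 at 2.1]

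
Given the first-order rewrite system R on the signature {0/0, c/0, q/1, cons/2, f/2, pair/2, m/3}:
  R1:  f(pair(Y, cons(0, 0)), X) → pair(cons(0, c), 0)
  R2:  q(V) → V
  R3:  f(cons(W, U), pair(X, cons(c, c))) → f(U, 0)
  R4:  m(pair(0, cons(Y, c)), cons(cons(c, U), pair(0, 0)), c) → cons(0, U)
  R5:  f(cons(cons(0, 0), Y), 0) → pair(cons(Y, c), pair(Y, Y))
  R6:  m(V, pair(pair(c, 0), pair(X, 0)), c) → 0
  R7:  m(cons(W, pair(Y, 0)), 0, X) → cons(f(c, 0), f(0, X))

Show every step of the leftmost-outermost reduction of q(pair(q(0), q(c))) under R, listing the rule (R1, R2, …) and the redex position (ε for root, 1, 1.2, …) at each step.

pair(0, c)

1. q(pair(q(0), q(c)))  →  pair(q(0), q(c))   [R2 at ε]
2. pair(q(0), q(c))  →  pair(0, q(c))   [R2 at 1]
3. pair(0, q(c))  →  pair(0, c)   [R2 at 2]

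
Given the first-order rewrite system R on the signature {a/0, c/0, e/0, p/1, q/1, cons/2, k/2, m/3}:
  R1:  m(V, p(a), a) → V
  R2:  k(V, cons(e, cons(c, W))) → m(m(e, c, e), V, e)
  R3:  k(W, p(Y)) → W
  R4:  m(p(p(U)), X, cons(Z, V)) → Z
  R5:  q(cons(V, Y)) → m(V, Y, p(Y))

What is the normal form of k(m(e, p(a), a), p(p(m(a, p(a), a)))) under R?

e

1. k(m(e, p(a), a), p(p(m(a, p(a), a))))  →  m(e, p(a), a)   [R3 at ε]
2. m(e, p(a), a)  →  e   [R1 at ε]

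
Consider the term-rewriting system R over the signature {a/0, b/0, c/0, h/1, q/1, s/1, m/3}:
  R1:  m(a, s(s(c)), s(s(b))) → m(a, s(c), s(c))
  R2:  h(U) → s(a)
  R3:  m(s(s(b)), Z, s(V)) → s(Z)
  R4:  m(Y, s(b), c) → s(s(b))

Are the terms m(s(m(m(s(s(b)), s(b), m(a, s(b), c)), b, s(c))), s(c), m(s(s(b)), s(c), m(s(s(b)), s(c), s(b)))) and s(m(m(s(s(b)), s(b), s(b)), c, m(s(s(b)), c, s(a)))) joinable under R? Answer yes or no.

yes — NF(t₁) = s(s(c)), NF(t₂) = s(s(c))

Reduce t₁ = m(s(m(m(s(s(b)), s(b), m(a, s(b), c)), b, s(c))), s(c), m(s(s(b)), s(c), m(s(s(b)), s(c), s(b)))):
1. m(s(m(m(s(s(b)), s(b), m(a, s(b), c)), b, s(c))), s(c), m(s(s(b)), s(c), m(s(s(b)), s(c), s(b))))  →  m(s(m(m(s(s(b)), s(b), s(s(b))), b, s(c))), s(c), m(s(s(b)), s(c), m(s(s(b)), s(c), s(b))))   [R4 at 1.1.1.3]
2. m(s(m(m(s(s(b)), s(b), s(s(b))), b, s(c))), s(c), m(s(s(b)), s(c), m(s(s(b)), s(c), s(b))))  →  m(s(m(s(s(b)), b, s(c))), s(c), m(s(s(b)), s(c), m(s(s(b)), s(c), s(b))))   [R3 at 1.1.1]
3. m(s(m(s(s(b)), b, s(c))), s(c), m(s(s(b)), s(c), m(s(s(b)), s(c), s(b))))  →  m(s(s(b)), s(c), m(s(s(b)), s(c), m(s(s(b)), s(c), s(b))))   [R3 at 1.1]
4. m(s(s(b)), s(c), m(s(s(b)), s(c), m(s(s(b)), s(c), s(b))))  →  m(s(s(b)), s(c), m(s(s(b)), s(c), s(s(c))))   [R3 at 3.3]
5. m(s(s(b)), s(c), m(s(s(b)), s(c), s(s(c))))  →  m(s(s(b)), s(c), s(s(c)))   [R3 at 3]
6. m(s(s(b)), s(c), s(s(c)))  →  s(s(c))   [R3 at ε]

Reduce t₂ = s(m(m(s(s(b)), s(b), s(b)), c, m(s(s(b)), c, s(a)))):
1. s(m(m(s(s(b)), s(b), s(b)), c, m(s(s(b)), c, s(a))))  →  s(m(s(s(b)), c, m(s(s(b)), c, s(a))))   [R3 at 1.1]
2. s(m(s(s(b)), c, m(s(s(b)), c, s(a))))  →  s(m(s(s(b)), c, s(c)))   [R3 at 1.3]
3. s(m(s(s(b)), c, s(c)))  →  s(s(c))   [R3 at 1]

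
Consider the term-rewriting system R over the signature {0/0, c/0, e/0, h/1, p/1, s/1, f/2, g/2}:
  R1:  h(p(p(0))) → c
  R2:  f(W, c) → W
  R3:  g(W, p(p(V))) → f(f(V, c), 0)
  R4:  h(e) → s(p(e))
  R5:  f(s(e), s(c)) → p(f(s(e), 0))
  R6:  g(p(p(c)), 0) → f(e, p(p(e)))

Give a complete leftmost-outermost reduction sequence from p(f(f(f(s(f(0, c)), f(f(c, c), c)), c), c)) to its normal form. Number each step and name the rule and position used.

1. p(f(f(f(s(f(0, c)), f(f(c, c), c)), c), c))  →  p(f(f(s(f(0, c)), f(f(c, c), c)), c))   [R2 at 1]
2. p(f(f(s(f(0, c)), f(f(c, c), c)), c))  →  p(f(s(f(0, c)), f(f(c, c), c)))   [R2 at 1]
3. p(f(s(f(0, c)), f(f(c, c), c)))  →  p(f(s(0), f(f(c, c), c)))   [R2 at 1.1.1]
4. p(f(s(0), f(f(c, c), c)))  →  p(f(s(0), f(c, c)))   [R2 at 1.2]
5. p(f(s(0), f(c, c)))  →  p(f(s(0), c))   [R2 at 1.2]
6. p(f(s(0), c))  →  p(s(0))   [R2 at 1]

p(s(0))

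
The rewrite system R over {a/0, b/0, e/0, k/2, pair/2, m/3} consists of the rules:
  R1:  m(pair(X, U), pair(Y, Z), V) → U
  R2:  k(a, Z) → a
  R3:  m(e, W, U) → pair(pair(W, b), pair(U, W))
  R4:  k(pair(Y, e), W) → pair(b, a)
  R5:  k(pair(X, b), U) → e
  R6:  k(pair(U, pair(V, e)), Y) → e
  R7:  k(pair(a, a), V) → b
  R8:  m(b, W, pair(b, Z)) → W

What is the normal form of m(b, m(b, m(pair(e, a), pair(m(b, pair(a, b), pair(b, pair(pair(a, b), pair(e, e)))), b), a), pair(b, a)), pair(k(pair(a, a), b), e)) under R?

a

1. m(b, m(b, m(pair(e, a), pair(m(b, pair(a, b), pair(b, pair(pair(a, b), pair(e, e)))), b), a), pair(b, a)), pair(k(pair(a, a), b), e))  →  m(b, m(pair(e, a), pair(m(b, pair(a, b), pair(b, pair(pair(a, b), pair(e, e)))), b), a), pair(k(pair(a, a), b), e))   [R8 at 2]
2. m(b, m(pair(e, a), pair(m(b, pair(a, b), pair(b, pair(pair(a, b), pair(e, e)))), b), a), pair(k(pair(a, a), b), e))  →  m(b, a, pair(k(pair(a, a), b), e))   [R1 at 2]
3. m(b, a, pair(k(pair(a, a), b), e))  →  m(b, a, pair(b, e))   [R7 at 3.1]
4. m(b, a, pair(b, e))  →  a   [R8 at ε]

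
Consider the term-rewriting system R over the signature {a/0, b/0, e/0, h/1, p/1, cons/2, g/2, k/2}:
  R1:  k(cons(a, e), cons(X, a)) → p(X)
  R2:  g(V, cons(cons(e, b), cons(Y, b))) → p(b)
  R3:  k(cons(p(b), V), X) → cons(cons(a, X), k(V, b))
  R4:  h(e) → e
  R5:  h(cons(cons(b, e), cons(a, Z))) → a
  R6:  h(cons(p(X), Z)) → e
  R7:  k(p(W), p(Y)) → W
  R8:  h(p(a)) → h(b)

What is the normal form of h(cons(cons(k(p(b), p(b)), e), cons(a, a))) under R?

1. h(cons(cons(k(p(b), p(b)), e), cons(a, a)))  →  h(cons(cons(b, e), cons(a, a)))   [R7 at 1.1.1]
2. h(cons(cons(b, e), cons(a, a)))  →  a   [R5 at ε]

a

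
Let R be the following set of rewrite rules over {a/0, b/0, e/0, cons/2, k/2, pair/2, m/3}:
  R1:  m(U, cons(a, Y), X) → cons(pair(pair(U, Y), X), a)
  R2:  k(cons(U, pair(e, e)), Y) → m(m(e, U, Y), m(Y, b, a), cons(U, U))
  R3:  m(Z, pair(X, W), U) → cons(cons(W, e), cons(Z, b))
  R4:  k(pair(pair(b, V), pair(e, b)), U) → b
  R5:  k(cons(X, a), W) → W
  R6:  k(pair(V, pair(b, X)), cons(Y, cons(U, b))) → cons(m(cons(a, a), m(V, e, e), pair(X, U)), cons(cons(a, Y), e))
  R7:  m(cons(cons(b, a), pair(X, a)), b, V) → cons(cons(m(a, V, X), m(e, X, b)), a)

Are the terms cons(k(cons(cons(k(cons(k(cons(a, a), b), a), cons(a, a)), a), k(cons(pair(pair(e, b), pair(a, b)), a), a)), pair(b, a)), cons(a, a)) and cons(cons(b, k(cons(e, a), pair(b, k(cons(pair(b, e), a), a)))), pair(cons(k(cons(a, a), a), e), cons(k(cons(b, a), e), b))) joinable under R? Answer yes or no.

Reduce t₁ = cons(k(cons(cons(k(cons(k(cons(a, a), b), a), cons(a, a)), a), k(cons(pair(pair(e, b), pair(a, b)), a), a)), pair(b, a)), cons(a, a)):
1. cons(k(cons(cons(k(cons(k(cons(a, a), b), a), cons(a, a)), a), k(cons(pair(pair(e, b), pair(a, b)), a), a)), pair(b, a)), cons(a, a))  →  cons(k(cons(cons(cons(a, a), a), k(cons(pair(pair(e, b), pair(a, b)), a), a)), pair(b, a)), cons(a, a))   [R5 at 1.1.1.1]
2. cons(k(cons(cons(cons(a, a), a), k(cons(pair(pair(e, b), pair(a, b)), a), a)), pair(b, a)), cons(a, a))  →  cons(k(cons(cons(cons(a, a), a), a), pair(b, a)), cons(a, a))   [R5 at 1.1.2]
3. cons(k(cons(cons(cons(a, a), a), a), pair(b, a)), cons(a, a))  →  cons(pair(b, a), cons(a, a))   [R5 at 1]

Reduce t₂ = cons(cons(b, k(cons(e, a), pair(b, k(cons(pair(b, e), a), a)))), pair(cons(k(cons(a, a), a), e), cons(k(cons(b, a), e), b))):
1. cons(cons(b, k(cons(e, a), pair(b, k(cons(pair(b, e), a), a)))), pair(cons(k(cons(a, a), a), e), cons(k(cons(b, a), e), b)))  →  cons(cons(b, pair(b, k(cons(pair(b, e), a), a))), pair(cons(k(cons(a, a), a), e), cons(k(cons(b, a), e), b)))   [R5 at 1.2]
2. cons(cons(b, pair(b, k(cons(pair(b, e), a), a))), pair(cons(k(cons(a, a), a), e), cons(k(cons(b, a), e), b)))  →  cons(cons(b, pair(b, a)), pair(cons(k(cons(a, a), a), e), cons(k(cons(b, a), e), b)))   [R5 at 1.2.2]
3. cons(cons(b, pair(b, a)), pair(cons(k(cons(a, a), a), e), cons(k(cons(b, a), e), b)))  →  cons(cons(b, pair(b, a)), pair(cons(a, e), cons(k(cons(b, a), e), b)))   [R5 at 2.1.1]
4. cons(cons(b, pair(b, a)), pair(cons(a, e), cons(k(cons(b, a), e), b)))  →  cons(cons(b, pair(b, a)), pair(cons(a, e), cons(e, b)))   [R5 at 2.2.1]

no — NF(t₁) = cons(pair(b, a), cons(a, a)), NF(t₂) = cons(cons(b, pair(b, a)), pair(cons(a, e), cons(e, b)))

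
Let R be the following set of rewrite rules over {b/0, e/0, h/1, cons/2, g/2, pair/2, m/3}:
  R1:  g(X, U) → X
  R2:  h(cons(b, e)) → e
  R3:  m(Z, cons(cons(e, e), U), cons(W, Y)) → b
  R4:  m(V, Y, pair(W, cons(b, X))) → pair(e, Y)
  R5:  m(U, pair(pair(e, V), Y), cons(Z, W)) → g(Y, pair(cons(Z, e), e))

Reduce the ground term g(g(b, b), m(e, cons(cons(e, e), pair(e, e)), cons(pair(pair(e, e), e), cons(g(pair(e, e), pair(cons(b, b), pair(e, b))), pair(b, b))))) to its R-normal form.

1. g(g(b, b), m(e, cons(cons(e, e), pair(e, e)), cons(pair(pair(e, e), e), cons(g(pair(e, e), pair(cons(b, b), pair(e, b))), pair(b, b)))))  →  g(b, b)   [R1 at ε]
2. g(b, b)  →  b   [R1 at ε]

b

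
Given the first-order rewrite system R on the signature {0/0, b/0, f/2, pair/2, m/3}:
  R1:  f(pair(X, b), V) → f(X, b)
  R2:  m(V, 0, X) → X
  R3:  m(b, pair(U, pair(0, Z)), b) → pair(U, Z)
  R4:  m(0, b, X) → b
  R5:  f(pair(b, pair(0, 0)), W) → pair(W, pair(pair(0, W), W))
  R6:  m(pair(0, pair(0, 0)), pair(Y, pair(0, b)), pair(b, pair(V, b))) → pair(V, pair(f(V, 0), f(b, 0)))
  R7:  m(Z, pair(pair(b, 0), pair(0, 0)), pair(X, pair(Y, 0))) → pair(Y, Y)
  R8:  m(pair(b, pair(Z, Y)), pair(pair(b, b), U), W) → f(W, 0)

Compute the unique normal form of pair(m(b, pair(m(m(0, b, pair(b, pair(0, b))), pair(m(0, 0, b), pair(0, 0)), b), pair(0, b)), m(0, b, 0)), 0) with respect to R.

1. pair(m(b, pair(m(m(0, b, pair(b, pair(0, b))), pair(m(0, 0, b), pair(0, 0)), b), pair(0, b)), m(0, b, 0)), 0)  →  pair(m(b, pair(m(b, pair(m(0, 0, b), pair(0, 0)), b), pair(0, b)), m(0, b, 0)), 0)   [R4 at 1.2.1.1]
2. pair(m(b, pair(m(b, pair(m(0, 0, b), pair(0, 0)), b), pair(0, b)), m(0, b, 0)), 0)  →  pair(m(b, pair(pair(m(0, 0, b), 0), pair(0, b)), m(0, b, 0)), 0)   [R3 at 1.2.1]
3. pair(m(b, pair(pair(m(0, 0, b), 0), pair(0, b)), m(0, b, 0)), 0)  →  pair(m(b, pair(pair(b, 0), pair(0, b)), m(0, b, 0)), 0)   [R2 at 1.2.1.1]
4. pair(m(b, pair(pair(b, 0), pair(0, b)), m(0, b, 0)), 0)  →  pair(m(b, pair(pair(b, 0), pair(0, b)), b), 0)   [R4 at 1.3]
5. pair(m(b, pair(pair(b, 0), pair(0, b)), b), 0)  →  pair(pair(pair(b, 0), b), 0)   [R3 at 1]

pair(pair(pair(b, 0), b), 0)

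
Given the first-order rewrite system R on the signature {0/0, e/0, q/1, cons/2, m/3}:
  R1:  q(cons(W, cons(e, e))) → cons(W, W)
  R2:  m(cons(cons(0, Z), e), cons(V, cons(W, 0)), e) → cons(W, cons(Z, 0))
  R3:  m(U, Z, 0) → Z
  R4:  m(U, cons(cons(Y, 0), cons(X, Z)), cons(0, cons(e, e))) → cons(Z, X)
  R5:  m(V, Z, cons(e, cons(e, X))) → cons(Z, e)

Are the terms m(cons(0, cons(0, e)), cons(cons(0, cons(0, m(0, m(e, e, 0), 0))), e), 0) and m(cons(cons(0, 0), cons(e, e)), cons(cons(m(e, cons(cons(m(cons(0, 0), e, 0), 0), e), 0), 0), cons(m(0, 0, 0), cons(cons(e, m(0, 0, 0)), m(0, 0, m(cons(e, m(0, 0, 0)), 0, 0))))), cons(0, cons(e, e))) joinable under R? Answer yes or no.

Reduce t₁ = m(cons(0, cons(0, e)), cons(cons(0, cons(0, m(0, m(e, e, 0), 0))), e), 0):
1. m(cons(0, cons(0, e)), cons(cons(0, cons(0, m(0, m(e, e, 0), 0))), e), 0)  →  cons(cons(0, cons(0, m(0, m(e, e, 0), 0))), e)   [R3 at ε]
2. cons(cons(0, cons(0, m(0, m(e, e, 0), 0))), e)  →  cons(cons(0, cons(0, m(e, e, 0))), e)   [R3 at 1.2.2]
3. cons(cons(0, cons(0, m(e, e, 0))), e)  →  cons(cons(0, cons(0, e)), e)   [R3 at 1.2.2]

Reduce t₂ = m(cons(cons(0, 0), cons(e, e)), cons(cons(m(e, cons(cons(m(cons(0, 0), e, 0), 0), e), 0), 0), cons(m(0, 0, 0), cons(cons(e, m(0, 0, 0)), m(0, 0, m(cons(e, m(0, 0, 0)), 0, 0))))), cons(0, cons(e, e))):
1. m(cons(cons(0, 0), cons(e, e)), cons(cons(m(e, cons(cons(m(cons(0, 0), e, 0), 0), e), 0), 0), cons(m(0, 0, 0), cons(cons(e, m(0, 0, 0)), m(0, 0, m(cons(e, m(0, 0, 0)), 0, 0))))), cons(0, cons(e, e)))  →  cons(cons(cons(e, m(0, 0, 0)), m(0, 0, m(cons(e, m(0, 0, 0)), 0, 0))), m(0, 0, 0))   [R4 at ε]
2. cons(cons(cons(e, m(0, 0, 0)), m(0, 0, m(cons(e, m(0, 0, 0)), 0, 0))), m(0, 0, 0))  →  cons(cons(cons(e, 0), m(0, 0, m(cons(e, m(0, 0, 0)), 0, 0))), m(0, 0, 0))   [R3 at 1.1.2]
3. cons(cons(cons(e, 0), m(0, 0, m(cons(e, m(0, 0, 0)), 0, 0))), m(0, 0, 0))  →  cons(cons(cons(e, 0), m(0, 0, 0)), m(0, 0, 0))   [R3 at 1.2.3]
4. cons(cons(cons(e, 0), m(0, 0, 0)), m(0, 0, 0))  →  cons(cons(cons(e, 0), 0), m(0, 0, 0))   [R3 at 1.2]
5. cons(cons(cons(e, 0), 0), m(0, 0, 0))  →  cons(cons(cons(e, 0), 0), 0)   [R3 at 2]

no — NF(t₁) = cons(cons(0, cons(0, e)), e), NF(t₂) = cons(cons(cons(e, 0), 0), 0)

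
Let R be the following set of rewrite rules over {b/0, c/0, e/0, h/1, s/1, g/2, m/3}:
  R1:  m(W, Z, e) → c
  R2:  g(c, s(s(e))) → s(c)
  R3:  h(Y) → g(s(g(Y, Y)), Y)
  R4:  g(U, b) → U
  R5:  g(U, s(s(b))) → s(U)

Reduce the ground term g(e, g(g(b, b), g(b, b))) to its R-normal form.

1. g(e, g(g(b, b), g(b, b)))  →  g(e, g(b, g(b, b)))   [R4 at 2.1]
2. g(e, g(b, g(b, b)))  →  g(e, g(b, b))   [R4 at 2.2]
3. g(e, g(b, b))  →  g(e, b)   [R4 at 2]
4. g(e, b)  →  e   [R4 at ε]

e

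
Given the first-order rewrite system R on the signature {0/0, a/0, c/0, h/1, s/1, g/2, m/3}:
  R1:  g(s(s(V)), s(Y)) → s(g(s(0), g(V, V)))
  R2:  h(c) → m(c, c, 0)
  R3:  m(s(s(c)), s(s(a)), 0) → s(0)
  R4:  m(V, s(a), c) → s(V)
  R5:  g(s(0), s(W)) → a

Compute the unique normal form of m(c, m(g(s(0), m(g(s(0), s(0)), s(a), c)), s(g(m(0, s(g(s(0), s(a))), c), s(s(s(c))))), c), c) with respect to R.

s(c)

1. m(c, m(g(s(0), m(g(s(0), s(0)), s(a), c)), s(g(m(0, s(g(s(0), s(a))), c), s(s(s(c))))), c), c)  →  m(c, m(g(s(0), s(g(s(0), s(0)))), s(g(m(0, s(g(s(0), s(a))), c), s(s(s(c))))), c), c)   [R4 at 2.1.2]
2. m(c, m(g(s(0), s(g(s(0), s(0)))), s(g(m(0, s(g(s(0), s(a))), c), s(s(s(c))))), c), c)  →  m(c, m(a, s(g(m(0, s(g(s(0), s(a))), c), s(s(s(c))))), c), c)   [R5 at 2.1]
3. m(c, m(a, s(g(m(0, s(g(s(0), s(a))), c), s(s(s(c))))), c), c)  →  m(c, m(a, s(g(m(0, s(a), c), s(s(s(c))))), c), c)   [R5 at 2.2.1.1.2.1]
4. m(c, m(a, s(g(m(0, s(a), c), s(s(s(c))))), c), c)  →  m(c, m(a, s(g(s(0), s(s(s(c))))), c), c)   [R4 at 2.2.1.1]
5. m(c, m(a, s(g(s(0), s(s(s(c))))), c), c)  →  m(c, m(a, s(a), c), c)   [R5 at 2.2.1]
6. m(c, m(a, s(a), c), c)  →  m(c, s(a), c)   [R4 at 2]
7. m(c, s(a), c)  →  s(c)   [R4 at ε]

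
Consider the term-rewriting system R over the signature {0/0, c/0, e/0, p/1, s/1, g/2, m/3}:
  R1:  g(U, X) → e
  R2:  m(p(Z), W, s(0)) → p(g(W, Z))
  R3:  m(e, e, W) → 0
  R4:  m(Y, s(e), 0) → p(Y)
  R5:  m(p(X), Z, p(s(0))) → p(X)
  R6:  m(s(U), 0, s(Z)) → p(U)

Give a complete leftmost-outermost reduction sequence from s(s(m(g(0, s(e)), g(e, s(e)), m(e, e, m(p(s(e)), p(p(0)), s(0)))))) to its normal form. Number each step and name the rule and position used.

1. s(s(m(g(0, s(e)), g(e, s(e)), m(e, e, m(p(s(e)), p(p(0)), s(0))))))  →  s(s(m(e, g(e, s(e)), m(e, e, m(p(s(e)), p(p(0)), s(0))))))   [R1 at 1.1.1]
2. s(s(m(e, g(e, s(e)), m(e, e, m(p(s(e)), p(p(0)), s(0))))))  →  s(s(m(e, e, m(e, e, m(p(s(e)), p(p(0)), s(0))))))   [R1 at 1.1.2]
3. s(s(m(e, e, m(e, e, m(p(s(e)), p(p(0)), s(0))))))  →  s(s(0))   [R3 at 1.1]

s(s(0))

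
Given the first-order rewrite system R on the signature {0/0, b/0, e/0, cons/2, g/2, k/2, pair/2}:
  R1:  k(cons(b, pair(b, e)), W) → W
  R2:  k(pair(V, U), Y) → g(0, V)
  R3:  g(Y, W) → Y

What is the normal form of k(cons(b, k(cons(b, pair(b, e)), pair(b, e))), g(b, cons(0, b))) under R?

1. k(cons(b, k(cons(b, pair(b, e)), pair(b, e))), g(b, cons(0, b)))  →  k(cons(b, pair(b, e)), g(b, cons(0, b)))   [R1 at 1.2]
2. k(cons(b, pair(b, e)), g(b, cons(0, b)))  →  g(b, cons(0, b))   [R1 at ε]
3. g(b, cons(0, b))  →  b   [R3 at ε]

b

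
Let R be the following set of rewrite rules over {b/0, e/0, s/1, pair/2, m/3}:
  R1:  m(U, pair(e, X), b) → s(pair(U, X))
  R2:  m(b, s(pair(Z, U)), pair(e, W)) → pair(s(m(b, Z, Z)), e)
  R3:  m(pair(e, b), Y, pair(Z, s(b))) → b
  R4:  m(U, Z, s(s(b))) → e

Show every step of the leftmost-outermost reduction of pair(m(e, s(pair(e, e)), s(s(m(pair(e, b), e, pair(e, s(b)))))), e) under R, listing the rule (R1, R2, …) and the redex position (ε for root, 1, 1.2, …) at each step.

1. pair(m(e, s(pair(e, e)), s(s(m(pair(e, b), e, pair(e, s(b)))))), e)  →  pair(m(e, s(pair(e, e)), s(s(b))), e)   [R3 at 1.3.1.1]
2. pair(m(e, s(pair(e, e)), s(s(b))), e)  →  pair(e, e)   [R4 at 1]

pair(e, e)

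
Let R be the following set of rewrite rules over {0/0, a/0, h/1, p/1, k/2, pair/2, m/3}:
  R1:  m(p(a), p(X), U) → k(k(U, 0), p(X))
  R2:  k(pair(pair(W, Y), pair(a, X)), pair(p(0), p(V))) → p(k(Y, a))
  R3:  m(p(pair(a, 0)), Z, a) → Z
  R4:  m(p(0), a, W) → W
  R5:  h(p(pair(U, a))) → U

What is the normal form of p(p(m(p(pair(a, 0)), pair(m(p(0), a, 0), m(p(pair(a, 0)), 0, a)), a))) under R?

p(p(pair(0, 0)))

1. p(p(m(p(pair(a, 0)), pair(m(p(0), a, 0), m(p(pair(a, 0)), 0, a)), a)))  →  p(p(pair(m(p(0), a, 0), m(p(pair(a, 0)), 0, a))))   [R3 at 1.1]
2. p(p(pair(m(p(0), a, 0), m(p(pair(a, 0)), 0, a))))  →  p(p(pair(0, m(p(pair(a, 0)), 0, a))))   [R4 at 1.1.1]
3. p(p(pair(0, m(p(pair(a, 0)), 0, a))))  →  p(p(pair(0, 0)))   [R3 at 1.1.2]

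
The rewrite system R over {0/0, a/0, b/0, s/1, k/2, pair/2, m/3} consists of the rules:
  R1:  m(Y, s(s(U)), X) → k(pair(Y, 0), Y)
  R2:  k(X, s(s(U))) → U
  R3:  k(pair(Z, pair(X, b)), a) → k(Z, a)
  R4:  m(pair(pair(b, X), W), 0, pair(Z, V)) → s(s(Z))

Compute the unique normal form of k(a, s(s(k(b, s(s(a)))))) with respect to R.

1. k(a, s(s(k(b, s(s(a))))))  →  k(b, s(s(a)))   [R2 at ε]
2. k(b, s(s(a)))  →  a   [R2 at ε]

a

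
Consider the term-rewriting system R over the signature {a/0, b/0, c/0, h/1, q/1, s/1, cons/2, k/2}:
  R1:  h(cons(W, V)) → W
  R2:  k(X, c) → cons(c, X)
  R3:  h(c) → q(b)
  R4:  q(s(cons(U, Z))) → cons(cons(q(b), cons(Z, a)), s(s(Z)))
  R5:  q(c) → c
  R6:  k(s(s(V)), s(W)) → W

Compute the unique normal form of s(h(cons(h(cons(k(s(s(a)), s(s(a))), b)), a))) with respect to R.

s(s(a))

1. s(h(cons(h(cons(k(s(s(a)), s(s(a))), b)), a)))  →  s(h(cons(k(s(s(a)), s(s(a))), b)))   [R1 at 1]
2. s(h(cons(k(s(s(a)), s(s(a))), b)))  →  s(k(s(s(a)), s(s(a))))   [R1 at 1]
3. s(k(s(s(a)), s(s(a))))  →  s(s(a))   [R6 at 1]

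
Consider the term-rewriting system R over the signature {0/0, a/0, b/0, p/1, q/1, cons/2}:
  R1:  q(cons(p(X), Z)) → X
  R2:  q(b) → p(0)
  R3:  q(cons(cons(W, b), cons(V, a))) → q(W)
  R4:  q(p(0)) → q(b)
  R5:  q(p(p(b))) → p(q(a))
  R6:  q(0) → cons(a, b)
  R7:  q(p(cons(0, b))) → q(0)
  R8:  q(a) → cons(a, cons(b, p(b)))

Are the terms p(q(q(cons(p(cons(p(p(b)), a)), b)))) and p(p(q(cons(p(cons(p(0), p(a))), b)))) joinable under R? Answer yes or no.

Reduce t₁ = p(q(q(cons(p(cons(p(p(b)), a)), b)))):
1. p(q(q(cons(p(cons(p(p(b)), a)), b))))  →  p(q(cons(p(p(b)), a)))   [R1 at 1.1]
2. p(q(cons(p(p(b)), a)))  →  p(p(b))   [R1 at 1]

Reduce t₂ = p(p(q(cons(p(cons(p(0), p(a))), b)))):
1. p(p(q(cons(p(cons(p(0), p(a))), b))))  →  p(p(cons(p(0), p(a))))   [R1 at 1.1]

no — NF(t₁) = p(p(b)), NF(t₂) = p(p(cons(p(0), p(a))))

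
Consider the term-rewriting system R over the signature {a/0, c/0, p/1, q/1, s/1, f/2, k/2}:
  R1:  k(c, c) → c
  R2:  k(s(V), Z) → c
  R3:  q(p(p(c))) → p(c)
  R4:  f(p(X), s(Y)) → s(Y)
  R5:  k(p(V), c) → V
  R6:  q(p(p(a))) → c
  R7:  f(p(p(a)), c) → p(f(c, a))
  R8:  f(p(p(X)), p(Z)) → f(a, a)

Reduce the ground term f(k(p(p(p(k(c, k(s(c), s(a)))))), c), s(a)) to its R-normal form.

1. f(k(p(p(p(k(c, k(s(c), s(a)))))), c), s(a))  →  f(p(p(k(c, k(s(c), s(a))))), s(a))   [R5 at 1]
2. f(p(p(k(c, k(s(c), s(a))))), s(a))  →  s(a)   [R4 at ε]

s(a)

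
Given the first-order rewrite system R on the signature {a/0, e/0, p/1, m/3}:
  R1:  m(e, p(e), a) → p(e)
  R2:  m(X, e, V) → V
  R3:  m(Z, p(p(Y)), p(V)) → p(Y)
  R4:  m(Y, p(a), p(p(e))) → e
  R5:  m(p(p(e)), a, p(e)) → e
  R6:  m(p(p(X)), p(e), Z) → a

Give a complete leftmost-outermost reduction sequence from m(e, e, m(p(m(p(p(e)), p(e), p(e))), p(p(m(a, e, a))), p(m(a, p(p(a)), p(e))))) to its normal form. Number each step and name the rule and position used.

1. m(e, e, m(p(m(p(p(e)), p(e), p(e))), p(p(m(a, e, a))), p(m(a, p(p(a)), p(e)))))  →  m(p(m(p(p(e)), p(e), p(e))), p(p(m(a, e, a))), p(m(a, p(p(a)), p(e))))   [R2 at ε]
2. m(p(m(p(p(e)), p(e), p(e))), p(p(m(a, e, a))), p(m(a, p(p(a)), p(e))))  →  p(m(a, e, a))   [R3 at ε]
3. p(m(a, e, a))  →  p(a)   [R2 at 1]

p(a)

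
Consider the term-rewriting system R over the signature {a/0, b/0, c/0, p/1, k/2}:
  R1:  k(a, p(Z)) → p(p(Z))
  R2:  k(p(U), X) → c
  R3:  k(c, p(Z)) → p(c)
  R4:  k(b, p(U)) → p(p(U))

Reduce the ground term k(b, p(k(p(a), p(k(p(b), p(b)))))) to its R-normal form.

p(p(c))

1. k(b, p(k(p(a), p(k(p(b), p(b))))))  →  p(p(k(p(a), p(k(p(b), p(b))))))   [R4 at ε]
2. p(p(k(p(a), p(k(p(b), p(b))))))  →  p(p(c))   [R2 at 1.1]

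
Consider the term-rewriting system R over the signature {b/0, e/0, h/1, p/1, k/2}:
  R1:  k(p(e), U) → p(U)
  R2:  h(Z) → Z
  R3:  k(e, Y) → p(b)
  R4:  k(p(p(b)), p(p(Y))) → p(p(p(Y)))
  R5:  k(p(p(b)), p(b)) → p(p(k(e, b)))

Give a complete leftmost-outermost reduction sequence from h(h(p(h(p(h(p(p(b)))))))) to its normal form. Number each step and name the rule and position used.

p(p(p(p(b))))

1. h(h(p(h(p(h(p(p(b))))))))  →  h(p(h(p(h(p(p(b)))))))   [R2 at ε]
2. h(p(h(p(h(p(p(b)))))))  →  p(h(p(h(p(p(b))))))   [R2 at ε]
3. p(h(p(h(p(p(b))))))  →  p(p(h(p(p(b)))))   [R2 at 1]
4. p(p(h(p(p(b)))))  →  p(p(p(p(b))))   [R2 at 1.1]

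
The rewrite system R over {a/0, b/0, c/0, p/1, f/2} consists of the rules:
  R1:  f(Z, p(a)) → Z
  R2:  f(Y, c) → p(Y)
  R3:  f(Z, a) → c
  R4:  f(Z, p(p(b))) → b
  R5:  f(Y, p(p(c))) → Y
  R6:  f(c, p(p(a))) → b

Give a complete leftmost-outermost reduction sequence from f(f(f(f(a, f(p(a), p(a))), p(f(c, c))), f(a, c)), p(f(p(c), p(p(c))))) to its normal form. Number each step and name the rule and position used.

a

1. f(f(f(f(a, f(p(a), p(a))), p(f(c, c))), f(a, c)), p(f(p(c), p(p(c)))))  →  f(f(f(f(a, p(a)), p(f(c, c))), f(a, c)), p(f(p(c), p(p(c)))))   [R1 at 1.1.1.2]
2. f(f(f(f(a, p(a)), p(f(c, c))), f(a, c)), p(f(p(c), p(p(c)))))  →  f(f(f(a, p(f(c, c))), f(a, c)), p(f(p(c), p(p(c)))))   [R1 at 1.1.1]
3. f(f(f(a, p(f(c, c))), f(a, c)), p(f(p(c), p(p(c)))))  →  f(f(f(a, p(p(c))), f(a, c)), p(f(p(c), p(p(c)))))   [R2 at 1.1.2.1]
4. f(f(f(a, p(p(c))), f(a, c)), p(f(p(c), p(p(c)))))  →  f(f(a, f(a, c)), p(f(p(c), p(p(c)))))   [R5 at 1.1]
5. f(f(a, f(a, c)), p(f(p(c), p(p(c)))))  →  f(f(a, p(a)), p(f(p(c), p(p(c)))))   [R2 at 1.2]
6. f(f(a, p(a)), p(f(p(c), p(p(c)))))  →  f(a, p(f(p(c), p(p(c)))))   [R1 at 1]
7. f(a, p(f(p(c), p(p(c)))))  →  f(a, p(p(c)))   [R5 at 2.1]
8. f(a, p(p(c)))  →  a   [R5 at ε]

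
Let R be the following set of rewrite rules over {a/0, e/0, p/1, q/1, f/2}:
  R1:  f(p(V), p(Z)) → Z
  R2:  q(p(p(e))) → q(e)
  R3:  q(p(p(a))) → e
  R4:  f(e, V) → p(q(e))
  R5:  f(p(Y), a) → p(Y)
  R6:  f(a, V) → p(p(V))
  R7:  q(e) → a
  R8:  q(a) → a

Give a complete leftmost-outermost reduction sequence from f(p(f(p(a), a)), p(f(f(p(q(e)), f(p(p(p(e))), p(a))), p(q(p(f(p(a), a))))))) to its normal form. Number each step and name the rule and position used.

e

1. f(p(f(p(a), a)), p(f(f(p(q(e)), f(p(p(p(e))), p(a))), p(q(p(f(p(a), a)))))))  →  f(f(p(q(e)), f(p(p(p(e))), p(a))), p(q(p(f(p(a), a)))))   [R1 at ε]
2. f(f(p(q(e)), f(p(p(p(e))), p(a))), p(q(p(f(p(a), a)))))  →  f(f(p(a), f(p(p(p(e))), p(a))), p(q(p(f(p(a), a)))))   [R7 at 1.1.1]
3. f(f(p(a), f(p(p(p(e))), p(a))), p(q(p(f(p(a), a)))))  →  f(f(p(a), a), p(q(p(f(p(a), a)))))   [R1 at 1.2]
4. f(f(p(a), a), p(q(p(f(p(a), a)))))  →  f(p(a), p(q(p(f(p(a), a)))))   [R5 at 1]
5. f(p(a), p(q(p(f(p(a), a)))))  →  q(p(f(p(a), a)))   [R1 at ε]
6. q(p(f(p(a), a)))  →  q(p(p(a)))   [R5 at 1.1]
7. q(p(p(a)))  →  e   [R3 at ε]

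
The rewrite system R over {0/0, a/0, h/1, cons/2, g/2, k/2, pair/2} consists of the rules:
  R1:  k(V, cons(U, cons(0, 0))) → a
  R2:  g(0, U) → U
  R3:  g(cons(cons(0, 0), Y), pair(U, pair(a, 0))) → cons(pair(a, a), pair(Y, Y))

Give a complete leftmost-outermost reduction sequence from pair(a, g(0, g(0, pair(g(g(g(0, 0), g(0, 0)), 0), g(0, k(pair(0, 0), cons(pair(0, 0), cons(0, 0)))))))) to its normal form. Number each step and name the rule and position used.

pair(a, pair(0, a))

1. pair(a, g(0, g(0, pair(g(g(g(0, 0), g(0, 0)), 0), g(0, k(pair(0, 0), cons(pair(0, 0), cons(0, 0))))))))  →  pair(a, g(0, pair(g(g(g(0, 0), g(0, 0)), 0), g(0, k(pair(0, 0), cons(pair(0, 0), cons(0, 0)))))))   [R2 at 2]
2. pair(a, g(0, pair(g(g(g(0, 0), g(0, 0)), 0), g(0, k(pair(0, 0), cons(pair(0, 0), cons(0, 0)))))))  →  pair(a, pair(g(g(g(0, 0), g(0, 0)), 0), g(0, k(pair(0, 0), cons(pair(0, 0), cons(0, 0))))))   [R2 at 2]
3. pair(a, pair(g(g(g(0, 0), g(0, 0)), 0), g(0, k(pair(0, 0), cons(pair(0, 0), cons(0, 0))))))  →  pair(a, pair(g(g(0, g(0, 0)), 0), g(0, k(pair(0, 0), cons(pair(0, 0), cons(0, 0))))))   [R2 at 2.1.1.1]
4. pair(a, pair(g(g(0, g(0, 0)), 0), g(0, k(pair(0, 0), cons(pair(0, 0), cons(0, 0))))))  →  pair(a, pair(g(g(0, 0), 0), g(0, k(pair(0, 0), cons(pair(0, 0), cons(0, 0))))))   [R2 at 2.1.1]
5. pair(a, pair(g(g(0, 0), 0), g(0, k(pair(0, 0), cons(pair(0, 0), cons(0, 0))))))  →  pair(a, pair(g(0, 0), g(0, k(pair(0, 0), cons(pair(0, 0), cons(0, 0))))))   [R2 at 2.1.1]
6. pair(a, pair(g(0, 0), g(0, k(pair(0, 0), cons(pair(0, 0), cons(0, 0))))))  →  pair(a, pair(0, g(0, k(pair(0, 0), cons(pair(0, 0), cons(0, 0))))))   [R2 at 2.1]
7. pair(a, pair(0, g(0, k(pair(0, 0), cons(pair(0, 0), cons(0, 0))))))  →  pair(a, pair(0, k(pair(0, 0), cons(pair(0, 0), cons(0, 0)))))   [R2 at 2.2]
8. pair(a, pair(0, k(pair(0, 0), cons(pair(0, 0), cons(0, 0)))))  →  pair(a, pair(0, a))   [R1 at 2.2]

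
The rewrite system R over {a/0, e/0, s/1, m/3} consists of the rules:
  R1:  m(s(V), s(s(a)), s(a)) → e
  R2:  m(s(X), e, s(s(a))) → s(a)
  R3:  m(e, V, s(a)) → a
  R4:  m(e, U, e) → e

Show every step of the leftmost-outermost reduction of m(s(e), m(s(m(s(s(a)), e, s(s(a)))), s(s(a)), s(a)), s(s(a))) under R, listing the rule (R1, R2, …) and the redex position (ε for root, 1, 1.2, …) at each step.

s(a)

1. m(s(e), m(s(m(s(s(a)), e, s(s(a)))), s(s(a)), s(a)), s(s(a)))  →  m(s(e), e, s(s(a)))   [R1 at 2]
2. m(s(e), e, s(s(a)))  →  s(a)   [R2 at ε]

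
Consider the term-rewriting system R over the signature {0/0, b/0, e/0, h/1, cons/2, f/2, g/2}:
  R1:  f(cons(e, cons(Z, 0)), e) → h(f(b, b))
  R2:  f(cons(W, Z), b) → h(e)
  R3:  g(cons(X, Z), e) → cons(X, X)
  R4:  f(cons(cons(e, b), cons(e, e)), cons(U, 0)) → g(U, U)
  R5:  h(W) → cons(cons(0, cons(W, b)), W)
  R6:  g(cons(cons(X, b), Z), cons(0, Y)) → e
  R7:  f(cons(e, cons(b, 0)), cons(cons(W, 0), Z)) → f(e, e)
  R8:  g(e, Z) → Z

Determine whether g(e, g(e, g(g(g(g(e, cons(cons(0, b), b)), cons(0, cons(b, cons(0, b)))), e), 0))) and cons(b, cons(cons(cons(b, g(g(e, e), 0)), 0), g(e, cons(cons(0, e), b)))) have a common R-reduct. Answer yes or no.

Reduce t₁ = g(e, g(e, g(g(g(g(e, cons(cons(0, b), b)), cons(0, cons(b, cons(0, b)))), e), 0))):
1. g(e, g(e, g(g(g(g(e, cons(cons(0, b), b)), cons(0, cons(b, cons(0, b)))), e), 0)))  →  g(e, g(g(g(g(e, cons(cons(0, b), b)), cons(0, cons(b, cons(0, b)))), e), 0))   [R8 at ε]
2. g(e, g(g(g(g(e, cons(cons(0, b), b)), cons(0, cons(b, cons(0, b)))), e), 0))  →  g(g(g(g(e, cons(cons(0, b), b)), cons(0, cons(b, cons(0, b)))), e), 0)   [R8 at ε]
3. g(g(g(g(e, cons(cons(0, b), b)), cons(0, cons(b, cons(0, b)))), e), 0)  →  g(g(g(cons(cons(0, b), b), cons(0, cons(b, cons(0, b)))), e), 0)   [R8 at 1.1.1]
4. g(g(g(cons(cons(0, b), b), cons(0, cons(b, cons(0, b)))), e), 0)  →  g(g(e, e), 0)   [R6 at 1.1]
5. g(g(e, e), 0)  →  g(e, 0)   [R8 at 1]
6. g(e, 0)  →  0   [R8 at ε]

Reduce t₂ = cons(b, cons(cons(cons(b, g(g(e, e), 0)), 0), g(e, cons(cons(0, e), b)))):
1. cons(b, cons(cons(cons(b, g(g(e, e), 0)), 0), g(e, cons(cons(0, e), b))))  →  cons(b, cons(cons(cons(b, g(e, 0)), 0), g(e, cons(cons(0, e), b))))   [R8 at 2.1.1.2.1]
2. cons(b, cons(cons(cons(b, g(e, 0)), 0), g(e, cons(cons(0, e), b))))  →  cons(b, cons(cons(cons(b, 0), 0), g(e, cons(cons(0, e), b))))   [R8 at 2.1.1.2]
3. cons(b, cons(cons(cons(b, 0), 0), g(e, cons(cons(0, e), b))))  →  cons(b, cons(cons(cons(b, 0), 0), cons(cons(0, e), b)))   [R8 at 2.2]

no — NF(t₁) = 0, NF(t₂) = cons(b, cons(cons(cons(b, 0), 0), cons(cons(0, e), b)))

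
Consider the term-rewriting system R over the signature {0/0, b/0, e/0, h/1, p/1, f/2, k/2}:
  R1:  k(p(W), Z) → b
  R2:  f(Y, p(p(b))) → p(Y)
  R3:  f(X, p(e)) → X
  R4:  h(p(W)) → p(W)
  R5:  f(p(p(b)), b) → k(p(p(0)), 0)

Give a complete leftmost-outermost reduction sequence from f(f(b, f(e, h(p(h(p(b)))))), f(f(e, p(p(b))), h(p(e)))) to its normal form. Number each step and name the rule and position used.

1. f(f(b, f(e, h(p(h(p(b)))))), f(f(e, p(p(b))), h(p(e))))  →  f(f(b, f(e, p(h(p(b))))), f(f(e, p(p(b))), h(p(e))))   [R4 at 1.2.2]
2. f(f(b, f(e, p(h(p(b))))), f(f(e, p(p(b))), h(p(e))))  →  f(f(b, f(e, p(p(b)))), f(f(e, p(p(b))), h(p(e))))   [R4 at 1.2.2.1]
3. f(f(b, f(e, p(p(b)))), f(f(e, p(p(b))), h(p(e))))  →  f(f(b, p(e)), f(f(e, p(p(b))), h(p(e))))   [R2 at 1.2]
4. f(f(b, p(e)), f(f(e, p(p(b))), h(p(e))))  →  f(b, f(f(e, p(p(b))), h(p(e))))   [R3 at 1]
5. f(b, f(f(e, p(p(b))), h(p(e))))  →  f(b, f(p(e), h(p(e))))   [R2 at 2.1]
6. f(b, f(p(e), h(p(e))))  →  f(b, f(p(e), p(e)))   [R4 at 2.2]
7. f(b, f(p(e), p(e)))  →  f(b, p(e))   [R3 at 2]
8. f(b, p(e))  →  b   [R3 at ε]

b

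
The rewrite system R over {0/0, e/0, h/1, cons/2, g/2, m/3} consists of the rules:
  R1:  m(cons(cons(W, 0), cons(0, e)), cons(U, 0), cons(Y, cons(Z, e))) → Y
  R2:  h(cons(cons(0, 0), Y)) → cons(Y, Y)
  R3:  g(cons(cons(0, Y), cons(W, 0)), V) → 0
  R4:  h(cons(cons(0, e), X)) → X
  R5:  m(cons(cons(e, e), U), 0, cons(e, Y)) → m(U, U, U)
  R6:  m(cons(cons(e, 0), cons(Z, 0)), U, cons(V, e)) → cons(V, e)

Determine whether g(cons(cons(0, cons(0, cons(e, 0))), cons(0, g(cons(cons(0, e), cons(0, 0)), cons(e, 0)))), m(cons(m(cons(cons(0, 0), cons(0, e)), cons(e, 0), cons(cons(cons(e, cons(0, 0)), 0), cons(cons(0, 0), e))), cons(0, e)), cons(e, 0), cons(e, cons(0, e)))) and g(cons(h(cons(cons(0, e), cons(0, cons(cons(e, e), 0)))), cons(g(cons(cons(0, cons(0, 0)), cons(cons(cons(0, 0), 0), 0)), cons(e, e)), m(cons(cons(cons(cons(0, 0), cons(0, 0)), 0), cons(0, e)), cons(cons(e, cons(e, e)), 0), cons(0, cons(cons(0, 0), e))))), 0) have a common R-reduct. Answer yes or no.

yes — NF(t₁) = 0, NF(t₂) = 0

Reduce t₁ = g(cons(cons(0, cons(0, cons(e, 0))), cons(0, g(cons(cons(0, e), cons(0, 0)), cons(e, 0)))), m(cons(m(cons(cons(0, 0), cons(0, e)), cons(e, 0), cons(cons(cons(e, cons(0, 0)), 0), cons(cons(0, 0), e))), cons(0, e)), cons(e, 0), cons(e, cons(0, e)))):
1. g(cons(cons(0, cons(0, cons(e, 0))), cons(0, g(cons(cons(0, e), cons(0, 0)), cons(e, 0)))), m(cons(m(cons(cons(0, 0), cons(0, e)), cons(e, 0), cons(cons(cons(e, cons(0, 0)), 0), cons(cons(0, 0), e))), cons(0, e)), cons(e, 0), cons(e, cons(0, e))))  →  g(cons(cons(0, cons(0, cons(e, 0))), cons(0, 0)), m(cons(m(cons(cons(0, 0), cons(0, e)), cons(e, 0), cons(cons(cons(e, cons(0, 0)), 0), cons(cons(0, 0), e))), cons(0, e)), cons(e, 0), cons(e, cons(0, e))))   [R3 at 1.2.2]
2. g(cons(cons(0, cons(0, cons(e, 0))), cons(0, 0)), m(cons(m(cons(cons(0, 0), cons(0, e)), cons(e, 0), cons(cons(cons(e, cons(0, 0)), 0), cons(cons(0, 0), e))), cons(0, e)), cons(e, 0), cons(e, cons(0, e))))  →  0   [R3 at ε]

Reduce t₂ = g(cons(h(cons(cons(0, e), cons(0, cons(cons(e, e), 0)))), cons(g(cons(cons(0, cons(0, 0)), cons(cons(cons(0, 0), 0), 0)), cons(e, e)), m(cons(cons(cons(cons(0, 0), cons(0, 0)), 0), cons(0, e)), cons(cons(e, cons(e, e)), 0), cons(0, cons(cons(0, 0), e))))), 0):
1. g(cons(h(cons(cons(0, e), cons(0, cons(cons(e, e), 0)))), cons(g(cons(cons(0, cons(0, 0)), cons(cons(cons(0, 0), 0), 0)), cons(e, e)), m(cons(cons(cons(cons(0, 0), cons(0, 0)), 0), cons(0, e)), cons(cons(e, cons(e, e)), 0), cons(0, cons(cons(0, 0), e))))), 0)  →  g(cons(cons(0, cons(cons(e, e), 0)), cons(g(cons(cons(0, cons(0, 0)), cons(cons(cons(0, 0), 0), 0)), cons(e, e)), m(cons(cons(cons(cons(0, 0), cons(0, 0)), 0), cons(0, e)), cons(cons(e, cons(e, e)), 0), cons(0, cons(cons(0, 0), e))))), 0)   [R4 at 1.1]
2. g(cons(cons(0, cons(cons(e, e), 0)), cons(g(cons(cons(0, cons(0, 0)), cons(cons(cons(0, 0), 0), 0)), cons(e, e)), m(cons(cons(cons(cons(0, 0), cons(0, 0)), 0), cons(0, e)), cons(cons(e, cons(e, e)), 0), cons(0, cons(cons(0, 0), e))))), 0)  →  g(cons(cons(0, cons(cons(e, e), 0)), cons(0, m(cons(cons(cons(cons(0, 0), cons(0, 0)), 0), cons(0, e)), cons(cons(e, cons(e, e)), 0), cons(0, cons(cons(0, 0), e))))), 0)   [R3 at 1.2.1]
3. g(cons(cons(0, cons(cons(e, e), 0)), cons(0, m(cons(cons(cons(cons(0, 0), cons(0, 0)), 0), cons(0, e)), cons(cons(e, cons(e, e)), 0), cons(0, cons(cons(0, 0), e))))), 0)  →  g(cons(cons(0, cons(cons(e, e), 0)), cons(0, 0)), 0)   [R1 at 1.2.2]
4. g(cons(cons(0, cons(cons(e, e), 0)), cons(0, 0)), 0)  →  0   [R3 at ε]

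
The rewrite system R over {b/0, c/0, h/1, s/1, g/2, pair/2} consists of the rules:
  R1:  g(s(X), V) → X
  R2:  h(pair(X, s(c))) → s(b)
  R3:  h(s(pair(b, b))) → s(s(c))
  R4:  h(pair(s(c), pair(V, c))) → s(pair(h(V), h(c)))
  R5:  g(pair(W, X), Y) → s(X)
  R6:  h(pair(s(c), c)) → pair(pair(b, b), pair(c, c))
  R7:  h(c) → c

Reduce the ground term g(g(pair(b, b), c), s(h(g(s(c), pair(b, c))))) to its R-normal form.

1. g(g(pair(b, b), c), s(h(g(s(c), pair(b, c)))))  →  g(s(b), s(h(g(s(c), pair(b, c)))))   [R5 at 1]
2. g(s(b), s(h(g(s(c), pair(b, c)))))  →  b   [R1 at ε]

b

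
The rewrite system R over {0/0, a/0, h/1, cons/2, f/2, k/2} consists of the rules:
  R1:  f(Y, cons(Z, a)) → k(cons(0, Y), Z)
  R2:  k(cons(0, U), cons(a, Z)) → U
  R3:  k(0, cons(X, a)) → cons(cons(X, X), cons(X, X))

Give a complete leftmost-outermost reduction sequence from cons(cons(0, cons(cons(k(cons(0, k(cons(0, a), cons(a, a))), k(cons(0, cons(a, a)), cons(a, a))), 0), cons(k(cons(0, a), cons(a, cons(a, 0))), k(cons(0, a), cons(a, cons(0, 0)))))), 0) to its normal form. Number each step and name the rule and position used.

1. cons(cons(0, cons(cons(k(cons(0, k(cons(0, a), cons(a, a))), k(cons(0, cons(a, a)), cons(a, a))), 0), cons(k(cons(0, a), cons(a, cons(a, 0))), k(cons(0, a), cons(a, cons(0, 0)))))), 0)  →  cons(cons(0, cons(cons(k(cons(0, a), k(cons(0, cons(a, a)), cons(a, a))), 0), cons(k(cons(0, a), cons(a, cons(a, 0))), k(cons(0, a), cons(a, cons(0, 0)))))), 0)   [R2 at 1.2.1.1.1.2]
2. cons(cons(0, cons(cons(k(cons(0, a), k(cons(0, cons(a, a)), cons(a, a))), 0), cons(k(cons(0, a), cons(a, cons(a, 0))), k(cons(0, a), cons(a, cons(0, 0)))))), 0)  →  cons(cons(0, cons(cons(k(cons(0, a), cons(a, a)), 0), cons(k(cons(0, a), cons(a, cons(a, 0))), k(cons(0, a), cons(a, cons(0, 0)))))), 0)   [R2 at 1.2.1.1.2]
3. cons(cons(0, cons(cons(k(cons(0, a), cons(a, a)), 0), cons(k(cons(0, a), cons(a, cons(a, 0))), k(cons(0, a), cons(a, cons(0, 0)))))), 0)  →  cons(cons(0, cons(cons(a, 0), cons(k(cons(0, a), cons(a, cons(a, 0))), k(cons(0, a), cons(a, cons(0, 0)))))), 0)   [R2 at 1.2.1.1]
4. cons(cons(0, cons(cons(a, 0), cons(k(cons(0, a), cons(a, cons(a, 0))), k(cons(0, a), cons(a, cons(0, 0)))))), 0)  →  cons(cons(0, cons(cons(a, 0), cons(a, k(cons(0, a), cons(a, cons(0, 0)))))), 0)   [R2 at 1.2.2.1]
5. cons(cons(0, cons(cons(a, 0), cons(a, k(cons(0, a), cons(a, cons(0, 0)))))), 0)  →  cons(cons(0, cons(cons(a, 0), cons(a, a))), 0)   [R2 at 1.2.2.2]

cons(cons(0, cons(cons(a, 0), cons(a, a))), 0)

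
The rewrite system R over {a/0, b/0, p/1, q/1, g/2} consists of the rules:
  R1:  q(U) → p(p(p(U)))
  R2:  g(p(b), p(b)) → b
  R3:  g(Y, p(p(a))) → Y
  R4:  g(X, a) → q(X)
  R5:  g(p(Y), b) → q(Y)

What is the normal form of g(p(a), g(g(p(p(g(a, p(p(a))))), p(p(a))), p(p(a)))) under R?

p(a)

1. g(p(a), g(g(p(p(g(a, p(p(a))))), p(p(a))), p(p(a))))  →  g(p(a), g(p(p(g(a, p(p(a))))), p(p(a))))   [R3 at 2]
2. g(p(a), g(p(p(g(a, p(p(a))))), p(p(a))))  →  g(p(a), p(p(g(a, p(p(a))))))   [R3 at 2]
3. g(p(a), p(p(g(a, p(p(a))))))  →  g(p(a), p(p(a)))   [R3 at 2.1.1]
4. g(p(a), p(p(a)))  →  p(a)   [R3 at ε]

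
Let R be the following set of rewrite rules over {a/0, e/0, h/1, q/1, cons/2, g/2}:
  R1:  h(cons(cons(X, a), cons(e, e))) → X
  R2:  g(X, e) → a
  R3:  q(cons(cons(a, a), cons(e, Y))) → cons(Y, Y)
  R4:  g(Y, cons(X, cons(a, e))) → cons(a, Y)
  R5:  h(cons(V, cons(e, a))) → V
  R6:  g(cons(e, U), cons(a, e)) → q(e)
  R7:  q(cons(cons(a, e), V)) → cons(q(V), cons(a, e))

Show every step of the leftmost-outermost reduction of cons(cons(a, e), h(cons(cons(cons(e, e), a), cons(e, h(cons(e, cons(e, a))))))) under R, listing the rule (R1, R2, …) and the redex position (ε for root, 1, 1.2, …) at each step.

cons(cons(a, e), cons(e, e))

1. cons(cons(a, e), h(cons(cons(cons(e, e), a), cons(e, h(cons(e, cons(e, a)))))))  →  cons(cons(a, e), h(cons(cons(cons(e, e), a), cons(e, e))))   [R5 at 2.1.2.2]
2. cons(cons(a, e), h(cons(cons(cons(e, e), a), cons(e, e))))  →  cons(cons(a, e), cons(e, e))   [R1 at 2]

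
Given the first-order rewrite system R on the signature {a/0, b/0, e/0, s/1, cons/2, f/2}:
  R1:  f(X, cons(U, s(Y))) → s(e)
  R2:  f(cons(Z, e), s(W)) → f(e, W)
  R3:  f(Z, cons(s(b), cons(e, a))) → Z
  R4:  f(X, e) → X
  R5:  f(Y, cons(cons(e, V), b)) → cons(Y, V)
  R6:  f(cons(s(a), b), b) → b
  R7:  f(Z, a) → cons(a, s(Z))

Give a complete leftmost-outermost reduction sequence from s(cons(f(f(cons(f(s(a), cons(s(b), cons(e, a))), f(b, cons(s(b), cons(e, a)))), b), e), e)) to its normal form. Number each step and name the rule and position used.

1. s(cons(f(f(cons(f(s(a), cons(s(b), cons(e, a))), f(b, cons(s(b), cons(e, a)))), b), e), e))  →  s(cons(f(cons(f(s(a), cons(s(b), cons(e, a))), f(b, cons(s(b), cons(e, a)))), b), e))   [R4 at 1.1]
2. s(cons(f(cons(f(s(a), cons(s(b), cons(e, a))), f(b, cons(s(b), cons(e, a)))), b), e))  →  s(cons(f(cons(s(a), f(b, cons(s(b), cons(e, a)))), b), e))   [R3 at 1.1.1.1]
3. s(cons(f(cons(s(a), f(b, cons(s(b), cons(e, a)))), b), e))  →  s(cons(f(cons(s(a), b), b), e))   [R3 at 1.1.1.2]
4. s(cons(f(cons(s(a), b), b), e))  →  s(cons(b, e))   [R6 at 1.1]

s(cons(b, e))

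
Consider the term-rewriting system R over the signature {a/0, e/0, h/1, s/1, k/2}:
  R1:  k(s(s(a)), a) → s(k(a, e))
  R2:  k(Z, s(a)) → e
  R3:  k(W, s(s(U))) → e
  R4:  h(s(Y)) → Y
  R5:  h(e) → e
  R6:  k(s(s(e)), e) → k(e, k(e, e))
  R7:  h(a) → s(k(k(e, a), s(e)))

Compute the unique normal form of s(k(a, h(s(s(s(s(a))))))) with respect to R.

s(e)

1. s(k(a, h(s(s(s(s(a)))))))  →  s(k(a, s(s(s(a)))))   [R4 at 1.2]
2. s(k(a, s(s(s(a)))))  →  s(e)   [R3 at 1]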